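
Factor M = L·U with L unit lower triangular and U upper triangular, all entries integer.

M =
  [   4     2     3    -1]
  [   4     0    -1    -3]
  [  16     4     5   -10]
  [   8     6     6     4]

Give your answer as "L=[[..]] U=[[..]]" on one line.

L=[[1,0,0,0],[1,1,0,0],[4,2,1,0],[2,-1,-4,1]] U=[[4,2,3,-1],[0,-2,-4,-2],[0,0,1,-2],[0,0,0,-4]]

  row1 -= 1·row0 → [0,-2,-4,-2]
  row2 -= 4·row0 → [0,-4,-7,-6]
  row3 -= 2·row0 → [0,2,0,6]
  row2 -= 2·row1 → [0,0,1,-2]
  row3 -= -1·row1 → [0,0,-4,4]
  row3 -= -4·row2 → [0,0,0,-4]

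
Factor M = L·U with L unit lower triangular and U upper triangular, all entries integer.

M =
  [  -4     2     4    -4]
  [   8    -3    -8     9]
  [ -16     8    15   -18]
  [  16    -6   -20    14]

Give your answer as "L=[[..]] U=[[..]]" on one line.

L=[[1,0,0,0],[-2,1,0,0],[4,0,1,0],[-4,2,4,1]] U=[[-4,2,4,-4],[0,1,0,1],[0,0,-1,-2],[0,0,0,4]]

  r1 -= -2·r0 → [0,1,0,1]
  r2 -= 4·r0 → [0,0,-1,-2]
  r3 -= -4·r0 → [0,2,-4,-2]
  r2 -= 0·r1 → [0,0,-1,-2]
  r3 -= 2·r1 → [0,0,-4,-4]
  r3 -= 4·r2 → [0,0,0,4]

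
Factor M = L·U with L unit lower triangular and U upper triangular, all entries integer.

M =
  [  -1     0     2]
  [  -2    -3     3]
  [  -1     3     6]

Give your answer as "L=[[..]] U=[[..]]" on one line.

  R1 -= 2·R0 → [0,-3,-1]
  R2 -= 1·R0 → [0,3,4]
  R2 -= -1·R1 → [0,0,3]

L=[[1,0,0],[2,1,0],[1,-1,1]] U=[[-1,0,2],[0,-3,-1],[0,0,3]]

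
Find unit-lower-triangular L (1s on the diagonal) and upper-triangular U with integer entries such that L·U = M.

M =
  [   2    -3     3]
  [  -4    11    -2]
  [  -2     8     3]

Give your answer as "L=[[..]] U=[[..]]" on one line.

  R1 -= -2·R0 → [0,5,4]
  R2 -= -1·R0 → [0,5,6]
  R2 -= 1·R1 → [0,0,2]

L=[[1,0,0],[-2,1,0],[-1,1,1]] U=[[2,-3,3],[0,5,4],[0,0,2]]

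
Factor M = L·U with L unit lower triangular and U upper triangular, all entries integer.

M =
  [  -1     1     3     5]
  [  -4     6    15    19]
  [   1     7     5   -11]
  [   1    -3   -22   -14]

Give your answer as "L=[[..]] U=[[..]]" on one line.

L=[[1,0,0,0],[4,1,0,0],[-1,4,1,0],[-1,-1,4,1]] U=[[-1,1,3,5],[0,2,3,-1],[0,0,-4,-2],[0,0,0,-2]]

  R1 -= 4·R0 → [0,2,3,-1]
  R2 -= -1·R0 → [0,8,8,-6]
  R3 -= -1·R0 → [0,-2,-19,-9]
  R2 -= 4·R1 → [0,0,-4,-2]
  R3 -= -1·R1 → [0,0,-16,-10]
  R3 -= 4·R2 → [0,0,0,-2]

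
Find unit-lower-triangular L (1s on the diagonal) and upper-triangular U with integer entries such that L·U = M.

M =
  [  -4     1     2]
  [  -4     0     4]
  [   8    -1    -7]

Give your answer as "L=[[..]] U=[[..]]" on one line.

L=[[1,0,0],[1,1,0],[-2,-1,1]] U=[[-4,1,2],[0,-1,2],[0,0,-1]]

  row1 -= 1·row0 → [0,-1,2]
  row2 -= -2·row0 → [0,1,-3]
  row2 -= -1·row1 → [0,0,-1]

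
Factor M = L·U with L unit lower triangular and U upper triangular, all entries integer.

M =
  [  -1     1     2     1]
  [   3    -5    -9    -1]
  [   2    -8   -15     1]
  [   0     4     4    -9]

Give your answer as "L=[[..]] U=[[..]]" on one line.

L=[[1,0,0,0],[-3,1,0,0],[-2,3,1,0],[0,-2,1,1]] U=[[-1,1,2,1],[0,-2,-3,2],[0,0,-2,-3],[0,0,0,-2]]

  R1 -= -3·R0 → [0,-2,-3,2]
  R2 -= -2·R0 → [0,-6,-11,3]
  R3 -= 0·R0 → [0,4,4,-9]
  R2 -= 3·R1 → [0,0,-2,-3]
  R3 -= -2·R1 → [0,0,-2,-5]
  R3 -= 1·R2 → [0,0,0,-2]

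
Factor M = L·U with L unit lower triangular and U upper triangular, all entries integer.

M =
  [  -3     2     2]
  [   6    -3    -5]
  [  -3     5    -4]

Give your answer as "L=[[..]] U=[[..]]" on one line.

  row1 -= -2·row0 → [0,1,-1]
  row2 -= 1·row0 → [0,3,-6]
  row2 -= 3·row1 → [0,0,-3]

L=[[1,0,0],[-2,1,0],[1,3,1]] U=[[-3,2,2],[0,1,-1],[0,0,-3]]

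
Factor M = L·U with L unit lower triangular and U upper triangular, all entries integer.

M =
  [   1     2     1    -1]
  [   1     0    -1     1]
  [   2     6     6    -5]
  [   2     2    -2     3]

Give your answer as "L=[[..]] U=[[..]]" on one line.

L=[[1,0,0,0],[1,1,0,0],[2,-1,1,0],[2,1,-1,1]] U=[[1,2,1,-1],[0,-2,-2,2],[0,0,2,-1],[0,0,0,2]]

  R1 -= 1·R0 → [0,-2,-2,2]
  R2 -= 2·R0 → [0,2,4,-3]
  R3 -= 2·R0 → [0,-2,-4,5]
  R2 -= -1·R1 → [0,0,2,-1]
  R3 -= 1·R1 → [0,0,-2,3]
  R3 -= -1·R2 → [0,0,0,2]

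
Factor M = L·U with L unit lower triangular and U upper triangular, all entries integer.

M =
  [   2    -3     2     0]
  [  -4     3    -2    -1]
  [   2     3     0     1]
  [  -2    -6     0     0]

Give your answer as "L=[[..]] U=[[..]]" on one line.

L=[[1,0,0,0],[-2,1,0,0],[1,-2,1,0],[-1,3,-2,1]] U=[[2,-3,2,0],[0,-3,2,-1],[0,0,2,-1],[0,0,0,1]]

  r1 -= -2·r0 → [0,-3,2,-1]
  r2 -= 1·r0 → [0,6,-2,1]
  r3 -= -1·r0 → [0,-9,2,0]
  r2 -= -2·r1 → [0,0,2,-1]
  r3 -= 3·r1 → [0,0,-4,3]
  r3 -= -2·r2 → [0,0,0,1]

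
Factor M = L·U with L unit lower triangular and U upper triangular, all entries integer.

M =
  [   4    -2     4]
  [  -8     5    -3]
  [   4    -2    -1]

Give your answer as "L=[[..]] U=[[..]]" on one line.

  r1 -= -2·r0 → [0,1,5]
  r2 -= 1·r0 → [0,0,-5]
  r2 -= 0·r1 → [0,0,-5]

L=[[1,0,0],[-2,1,0],[1,0,1]] U=[[4,-2,4],[0,1,5],[0,0,-5]]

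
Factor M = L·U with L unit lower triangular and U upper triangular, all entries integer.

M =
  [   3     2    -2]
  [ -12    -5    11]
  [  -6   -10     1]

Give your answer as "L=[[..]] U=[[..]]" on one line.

  row1 -= -4·row0 → [0,3,3]
  row2 -= -2·row0 → [0,-6,-3]
  row2 -= -2·row1 → [0,0,3]

L=[[1,0,0],[-4,1,0],[-2,-2,1]] U=[[3,2,-2],[0,3,3],[0,0,3]]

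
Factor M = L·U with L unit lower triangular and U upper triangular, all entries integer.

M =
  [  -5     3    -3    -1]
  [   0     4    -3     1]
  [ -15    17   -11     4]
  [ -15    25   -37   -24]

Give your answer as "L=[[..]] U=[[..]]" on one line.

L=[[1,0,0,0],[0,1,0,0],[3,2,1,0],[3,4,-4,1]] U=[[-5,3,-3,-1],[0,4,-3,1],[0,0,4,5],[0,0,0,-5]]

  r1 -= 0·r0 → [0,4,-3,1]
  r2 -= 3·r0 → [0,8,-2,7]
  r3 -= 3·r0 → [0,16,-28,-21]
  r2 -= 2·r1 → [0,0,4,5]
  r3 -= 4·r1 → [0,0,-16,-25]
  r3 -= -4·r2 → [0,0,0,-5]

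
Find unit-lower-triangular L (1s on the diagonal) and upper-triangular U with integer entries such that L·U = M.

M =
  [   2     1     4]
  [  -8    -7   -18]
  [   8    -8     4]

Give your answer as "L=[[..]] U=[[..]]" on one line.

L=[[1,0,0],[-4,1,0],[4,4,1]] U=[[2,1,4],[0,-3,-2],[0,0,-4]]

  R1 -= -4·R0 → [0,-3,-2]
  R2 -= 4·R0 → [0,-12,-12]
  R2 -= 4·R1 → [0,0,-4]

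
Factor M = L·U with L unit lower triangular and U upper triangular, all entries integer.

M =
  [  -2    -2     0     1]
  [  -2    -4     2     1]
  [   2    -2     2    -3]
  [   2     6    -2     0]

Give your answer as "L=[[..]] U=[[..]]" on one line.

L=[[1,0,0,0],[1,1,0,0],[-1,2,1,0],[-1,-2,-1,1]] U=[[-2,-2,0,1],[0,-2,2,0],[0,0,-2,-2],[0,0,0,-1]]

  R1 -= 1·R0 → [0,-2,2,0]
  R2 -= -1·R0 → [0,-4,2,-2]
  R3 -= -1·R0 → [0,4,-2,1]
  R2 -= 2·R1 → [0,0,-2,-2]
  R3 -= -2·R1 → [0,0,2,1]
  R3 -= -1·R2 → [0,0,0,-1]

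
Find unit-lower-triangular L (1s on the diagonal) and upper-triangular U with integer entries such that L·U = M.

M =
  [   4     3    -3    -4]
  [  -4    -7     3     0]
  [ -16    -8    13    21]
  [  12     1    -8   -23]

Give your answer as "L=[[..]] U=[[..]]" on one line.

L=[[1,0,0,0],[-1,1,0,0],[-4,-1,1,0],[3,2,1,1]] U=[[4,3,-3,-4],[0,-4,0,-4],[0,0,1,1],[0,0,0,-4]]

  row1 -= -1·row0 → [0,-4,0,-4]
  row2 -= -4·row0 → [0,4,1,5]
  row3 -= 3·row0 → [0,-8,1,-11]
  row2 -= -1·row1 → [0,0,1,1]
  row3 -= 2·row1 → [0,0,1,-3]
  row3 -= 1·row2 → [0,0,0,-4]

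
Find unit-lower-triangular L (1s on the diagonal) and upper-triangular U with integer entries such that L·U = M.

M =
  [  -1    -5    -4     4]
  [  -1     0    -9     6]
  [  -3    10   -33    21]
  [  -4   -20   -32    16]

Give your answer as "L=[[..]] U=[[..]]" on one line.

L=[[1,0,0,0],[1,1,0,0],[3,5,1,0],[4,0,-4,1]] U=[[-1,-5,-4,4],[0,5,-5,2],[0,0,4,-1],[0,0,0,-4]]

  r1 -= 1·r0 → [0,5,-5,2]
  r2 -= 3·r0 → [0,25,-21,9]
  r3 -= 4·r0 → [0,0,-16,0]
  r2 -= 5·r1 → [0,0,4,-1]
  r3 -= 0·r1 → [0,0,-16,0]
  r3 -= -4·r2 → [0,0,0,-4]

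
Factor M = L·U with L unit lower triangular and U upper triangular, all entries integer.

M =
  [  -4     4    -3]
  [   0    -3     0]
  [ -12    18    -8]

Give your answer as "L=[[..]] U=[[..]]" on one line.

L=[[1,0,0],[0,1,0],[3,-2,1]] U=[[-4,4,-3],[0,-3,0],[0,0,1]]

  r1 -= 0·r0 → [0,-3,0]
  r2 -= 3·r0 → [0,6,1]
  r2 -= -2·r1 → [0,0,1]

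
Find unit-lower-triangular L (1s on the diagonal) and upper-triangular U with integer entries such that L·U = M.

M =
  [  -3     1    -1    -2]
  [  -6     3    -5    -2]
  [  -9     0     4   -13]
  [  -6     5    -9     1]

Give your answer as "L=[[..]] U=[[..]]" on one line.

L=[[1,0,0,0],[2,1,0,0],[3,-3,1,0],[2,3,-1,1]] U=[[-3,1,-1,-2],[0,1,-3,2],[0,0,-2,-1],[0,0,0,-2]]

  r1 -= 2·r0 → [0,1,-3,2]
  r2 -= 3·r0 → [0,-3,7,-7]
  r3 -= 2·r0 → [0,3,-7,5]
  r2 -= -3·r1 → [0,0,-2,-1]
  r3 -= 3·r1 → [0,0,2,-1]
  r3 -= -1·r2 → [0,0,0,-2]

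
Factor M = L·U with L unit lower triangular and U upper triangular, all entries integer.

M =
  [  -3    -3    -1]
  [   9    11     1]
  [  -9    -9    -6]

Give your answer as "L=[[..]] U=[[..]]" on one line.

L=[[1,0,0],[-3,1,0],[3,0,1]] U=[[-3,-3,-1],[0,2,-2],[0,0,-3]]

  R1 -= -3·R0 → [0,2,-2]
  R2 -= 3·R0 → [0,0,-3]
  R2 -= 0·R1 → [0,0,-3]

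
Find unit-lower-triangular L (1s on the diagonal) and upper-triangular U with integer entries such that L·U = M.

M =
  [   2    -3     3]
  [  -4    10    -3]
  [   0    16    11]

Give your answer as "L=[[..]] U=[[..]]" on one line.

L=[[1,0,0],[-2,1,0],[0,4,1]] U=[[2,-3,3],[0,4,3],[0,0,-1]]

  R1 -= -2·R0 → [0,4,3]
  R2 -= 0·R0 → [0,16,11]
  R2 -= 4·R1 → [0,0,-1]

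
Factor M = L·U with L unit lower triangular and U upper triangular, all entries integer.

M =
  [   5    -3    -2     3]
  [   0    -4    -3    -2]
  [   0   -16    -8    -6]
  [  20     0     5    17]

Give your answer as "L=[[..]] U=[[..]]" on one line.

  r1 -= 0·r0 → [0,-4,-3,-2]
  r2 -= 0·r0 → [0,-16,-8,-6]
  r3 -= 4·r0 → [0,12,13,5]
  r2 -= 4·r1 → [0,0,4,2]
  r3 -= -3·r1 → [0,0,4,-1]
  r3 -= 1·r2 → [0,0,0,-3]

L=[[1,0,0,0],[0,1,0,0],[0,4,1,0],[4,-3,1,1]] U=[[5,-3,-2,3],[0,-4,-3,-2],[0,0,4,2],[0,0,0,-3]]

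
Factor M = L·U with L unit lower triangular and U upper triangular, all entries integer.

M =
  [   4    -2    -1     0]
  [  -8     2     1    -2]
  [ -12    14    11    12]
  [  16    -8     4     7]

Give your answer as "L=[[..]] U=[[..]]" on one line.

L=[[1,0,0,0],[-2,1,0,0],[-3,-4,1,0],[4,0,2,1]] U=[[4,-2,-1,0],[0,-2,-1,-2],[0,0,4,4],[0,0,0,-1]]

  row1 -= -2·row0 → [0,-2,-1,-2]
  row2 -= -3·row0 → [0,8,8,12]
  row3 -= 4·row0 → [0,0,8,7]
  row2 -= -4·row1 → [0,0,4,4]
  row3 -= 0·row1 → [0,0,8,7]
  row3 -= 2·row2 → [0,0,0,-1]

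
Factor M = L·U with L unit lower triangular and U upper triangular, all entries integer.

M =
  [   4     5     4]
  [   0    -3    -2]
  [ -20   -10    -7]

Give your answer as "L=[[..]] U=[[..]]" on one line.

L=[[1,0,0],[0,1,0],[-5,-5,1]] U=[[4,5,4],[0,-3,-2],[0,0,3]]

  row1 -= 0·row0 → [0,-3,-2]
  row2 -= -5·row0 → [0,15,13]
  row2 -= -5·row1 → [0,0,3]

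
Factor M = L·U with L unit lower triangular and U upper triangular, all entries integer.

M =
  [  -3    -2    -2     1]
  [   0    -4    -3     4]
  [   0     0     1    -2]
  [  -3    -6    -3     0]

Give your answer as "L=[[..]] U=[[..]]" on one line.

  row1 -= 0·row0 → [0,-4,-3,4]
  row2 -= 0·row0 → [0,0,1,-2]
  row3 -= 1·row0 → [0,-4,-1,-1]
  row2 -= 0·row1 → [0,0,1,-2]
  row3 -= 1·row1 → [0,0,2,-5]
  row3 -= 2·row2 → [0,0,0,-1]

L=[[1,0,0,0],[0,1,0,0],[0,0,1,0],[1,1,2,1]] U=[[-3,-2,-2,1],[0,-4,-3,4],[0,0,1,-2],[0,0,0,-1]]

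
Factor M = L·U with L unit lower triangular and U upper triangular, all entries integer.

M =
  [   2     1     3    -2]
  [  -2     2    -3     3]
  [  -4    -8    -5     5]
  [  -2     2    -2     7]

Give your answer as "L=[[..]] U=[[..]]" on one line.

L=[[1,0,0,0],[-1,1,0,0],[-2,-2,1,0],[-1,1,1,1]] U=[[2,1,3,-2],[0,3,0,1],[0,0,1,3],[0,0,0,1]]

  r1 -= -1·r0 → [0,3,0,1]
  r2 -= -2·r0 → [0,-6,1,1]
  r3 -= -1·r0 → [0,3,1,5]
  r2 -= -2·r1 → [0,0,1,3]
  r3 -= 1·r1 → [0,0,1,4]
  r3 -= 1·r2 → [0,0,0,1]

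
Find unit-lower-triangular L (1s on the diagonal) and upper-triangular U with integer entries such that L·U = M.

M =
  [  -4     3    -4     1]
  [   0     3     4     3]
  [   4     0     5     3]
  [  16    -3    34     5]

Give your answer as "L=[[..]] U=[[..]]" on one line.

L=[[1,0,0,0],[0,1,0,0],[-1,1,1,0],[-4,3,-2,1]] U=[[-4,3,-4,1],[0,3,4,3],[0,0,-3,1],[0,0,0,2]]

  row1 -= 0·row0 → [0,3,4,3]
  row2 -= -1·row0 → [0,3,1,4]
  row3 -= -4·row0 → [0,9,18,9]
  row2 -= 1·row1 → [0,0,-3,1]
  row3 -= 3·row1 → [0,0,6,0]
  row3 -= -2·row2 → [0,0,0,2]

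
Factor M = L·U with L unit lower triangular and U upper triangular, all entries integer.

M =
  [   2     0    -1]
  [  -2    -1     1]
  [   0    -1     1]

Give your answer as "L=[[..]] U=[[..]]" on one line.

L=[[1,0,0],[-1,1,0],[0,1,1]] U=[[2,0,-1],[0,-1,0],[0,0,1]]

  row1 -= -1·row0 → [0,-1,0]
  row2 -= 0·row0 → [0,-1,1]
  row2 -= 1·row1 → [0,0,1]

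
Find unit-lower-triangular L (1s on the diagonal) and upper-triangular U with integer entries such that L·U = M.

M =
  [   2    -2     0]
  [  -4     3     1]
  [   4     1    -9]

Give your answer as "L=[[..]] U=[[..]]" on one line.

L=[[1,0,0],[-2,1,0],[2,-5,1]] U=[[2,-2,0],[0,-1,1],[0,0,-4]]

  R1 -= -2·R0 → [0,-1,1]
  R2 -= 2·R0 → [0,5,-9]
  R2 -= -5·R1 → [0,0,-4]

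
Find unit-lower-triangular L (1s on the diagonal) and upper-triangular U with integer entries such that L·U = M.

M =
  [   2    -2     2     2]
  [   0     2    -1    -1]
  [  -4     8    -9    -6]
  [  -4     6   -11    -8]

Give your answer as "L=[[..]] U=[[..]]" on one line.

  row1 -= 0·row0 → [0,2,-1,-1]
  row2 -= -2·row0 → [0,4,-5,-2]
  row3 -= -2·row0 → [0,2,-7,-4]
  row2 -= 2·row1 → [0,0,-3,0]
  row3 -= 1·row1 → [0,0,-6,-3]
  row3 -= 2·row2 → [0,0,0,-3]

L=[[1,0,0,0],[0,1,0,0],[-2,2,1,0],[-2,1,2,1]] U=[[2,-2,2,2],[0,2,-1,-1],[0,0,-3,0],[0,0,0,-3]]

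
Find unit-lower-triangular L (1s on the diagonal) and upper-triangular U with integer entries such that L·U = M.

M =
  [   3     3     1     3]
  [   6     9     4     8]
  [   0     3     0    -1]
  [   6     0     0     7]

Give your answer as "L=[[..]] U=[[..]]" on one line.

  R1 -= 2·R0 → [0,3,2,2]
  R2 -= 0·R0 → [0,3,0,-1]
  R3 -= 2·R0 → [0,-6,-2,1]
  R2 -= 1·R1 → [0,0,-2,-3]
  R3 -= -2·R1 → [0,0,2,5]
  R3 -= -1·R2 → [0,0,0,2]

L=[[1,0,0,0],[2,1,0,0],[0,1,1,0],[2,-2,-1,1]] U=[[3,3,1,3],[0,3,2,2],[0,0,-2,-3],[0,0,0,2]]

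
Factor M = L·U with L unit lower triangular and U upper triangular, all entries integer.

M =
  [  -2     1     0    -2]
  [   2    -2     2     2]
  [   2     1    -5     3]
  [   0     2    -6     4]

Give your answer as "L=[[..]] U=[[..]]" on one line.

  r1 -= -1·r0 → [0,-1,2,0]
  r2 -= -1·r0 → [0,2,-5,1]
  r3 -= 0·r0 → [0,2,-6,4]
  r2 -= -2·r1 → [0,0,-1,1]
  r3 -= -2·r1 → [0,0,-2,4]
  r3 -= 2·r2 → [0,0,0,2]

L=[[1,0,0,0],[-1,1,0,0],[-1,-2,1,0],[0,-2,2,1]] U=[[-2,1,0,-2],[0,-1,2,0],[0,0,-1,1],[0,0,0,2]]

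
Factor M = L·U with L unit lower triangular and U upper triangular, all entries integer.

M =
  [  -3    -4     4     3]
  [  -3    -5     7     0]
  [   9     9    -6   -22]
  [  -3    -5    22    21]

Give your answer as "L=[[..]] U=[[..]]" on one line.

  R1 -= 1·R0 → [0,-1,3,-3]
  R2 -= -3·R0 → [0,-3,6,-13]
  R3 -= 1·R0 → [0,-1,18,18]
  R2 -= 3·R1 → [0,0,-3,-4]
  R3 -= 1·R1 → [0,0,15,21]
  R3 -= -5·R2 → [0,0,0,1]

L=[[1,0,0,0],[1,1,0,0],[-3,3,1,0],[1,1,-5,1]] U=[[-3,-4,4,3],[0,-1,3,-3],[0,0,-3,-4],[0,0,0,1]]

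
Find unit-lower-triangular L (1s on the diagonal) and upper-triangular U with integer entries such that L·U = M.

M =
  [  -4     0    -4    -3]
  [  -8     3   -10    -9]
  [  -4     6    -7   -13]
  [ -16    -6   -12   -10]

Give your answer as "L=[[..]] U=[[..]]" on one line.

L=[[1,0,0,0],[2,1,0,0],[1,2,1,0],[4,-2,0,1]] U=[[-4,0,-4,-3],[0,3,-2,-3],[0,0,1,-4],[0,0,0,-4]]

  R1 -= 2·R0 → [0,3,-2,-3]
  R2 -= 1·R0 → [0,6,-3,-10]
  R3 -= 4·R0 → [0,-6,4,2]
  R2 -= 2·R1 → [0,0,1,-4]
  R3 -= -2·R1 → [0,0,0,-4]
  R3 -= 0·R2 → [0,0,0,-4]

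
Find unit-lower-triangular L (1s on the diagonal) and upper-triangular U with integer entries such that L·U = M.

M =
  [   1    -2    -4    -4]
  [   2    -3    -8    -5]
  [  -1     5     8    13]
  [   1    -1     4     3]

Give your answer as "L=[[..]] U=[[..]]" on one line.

L=[[1,0,0,0],[2,1,0,0],[-1,3,1,0],[1,1,2,1]] U=[[1,-2,-4,-4],[0,1,0,3],[0,0,4,0],[0,0,0,4]]

  row1 -= 2·row0 → [0,1,0,3]
  row2 -= -1·row0 → [0,3,4,9]
  row3 -= 1·row0 → [0,1,8,7]
  row2 -= 3·row1 → [0,0,4,0]
  row3 -= 1·row1 → [0,0,8,4]
  row3 -= 2·row2 → [0,0,0,4]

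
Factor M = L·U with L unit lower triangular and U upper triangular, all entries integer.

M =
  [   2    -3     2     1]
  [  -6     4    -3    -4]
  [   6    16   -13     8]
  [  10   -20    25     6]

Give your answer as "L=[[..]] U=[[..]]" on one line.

  row1 -= -3·row0 → [0,-5,3,-1]
  row2 -= 3·row0 → [0,25,-19,5]
  row3 -= 5·row0 → [0,-5,15,1]
  row2 -= -5·row1 → [0,0,-4,0]
  row3 -= 1·row1 → [0,0,12,2]
  row3 -= -3·row2 → [0,0,0,2]

L=[[1,0,0,0],[-3,1,0,0],[3,-5,1,0],[5,1,-3,1]] U=[[2,-3,2,1],[0,-5,3,-1],[0,0,-4,0],[0,0,0,2]]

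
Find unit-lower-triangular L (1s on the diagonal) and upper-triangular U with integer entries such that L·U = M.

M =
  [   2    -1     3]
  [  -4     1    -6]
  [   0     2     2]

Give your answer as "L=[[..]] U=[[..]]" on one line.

  R1 -= -2·R0 → [0,-1,0]
  R2 -= 0·R0 → [0,2,2]
  R2 -= -2·R1 → [0,0,2]

L=[[1,0,0],[-2,1,0],[0,-2,1]] U=[[2,-1,3],[0,-1,0],[0,0,2]]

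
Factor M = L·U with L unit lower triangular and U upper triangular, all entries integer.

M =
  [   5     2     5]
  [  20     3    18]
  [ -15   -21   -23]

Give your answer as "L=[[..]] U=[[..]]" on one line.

L=[[1,0,0],[4,1,0],[-3,3,1]] U=[[5,2,5],[0,-5,-2],[0,0,-2]]

  R1 -= 4·R0 → [0,-5,-2]
  R2 -= -3·R0 → [0,-15,-8]
  R2 -= 3·R1 → [0,0,-2]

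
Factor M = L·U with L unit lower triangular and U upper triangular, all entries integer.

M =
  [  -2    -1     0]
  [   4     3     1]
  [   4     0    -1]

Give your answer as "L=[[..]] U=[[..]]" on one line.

  R1 -= -2·R0 → [0,1,1]
  R2 -= -2·R0 → [0,-2,-1]
  R2 -= -2·R1 → [0,0,1]

L=[[1,0,0],[-2,1,0],[-2,-2,1]] U=[[-2,-1,0],[0,1,1],[0,0,1]]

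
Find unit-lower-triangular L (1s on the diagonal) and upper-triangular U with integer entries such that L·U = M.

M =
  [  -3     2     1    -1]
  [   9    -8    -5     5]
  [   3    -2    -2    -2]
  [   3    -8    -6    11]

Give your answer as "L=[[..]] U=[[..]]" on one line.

L=[[1,0,0,0],[-3,1,0,0],[-1,0,1,0],[-1,3,-1,1]] U=[[-3,2,1,-1],[0,-2,-2,2],[0,0,-1,-3],[0,0,0,1]]

  R1 -= -3·R0 → [0,-2,-2,2]
  R2 -= -1·R0 → [0,0,-1,-3]
  R3 -= -1·R0 → [0,-6,-5,10]
  R2 -= 0·R1 → [0,0,-1,-3]
  R3 -= 3·R1 → [0,0,1,4]
  R3 -= -1·R2 → [0,0,0,1]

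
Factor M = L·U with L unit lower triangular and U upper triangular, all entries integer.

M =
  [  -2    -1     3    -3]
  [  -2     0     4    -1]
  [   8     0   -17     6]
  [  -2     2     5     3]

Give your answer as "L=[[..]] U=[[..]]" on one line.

L=[[1,0,0,0],[1,1,0,0],[-4,-4,1,0],[1,3,1,1]] U=[[-2,-1,3,-3],[0,1,1,2],[0,0,-1,2],[0,0,0,-2]]

  r1 -= 1·r0 → [0,1,1,2]
  r2 -= -4·r0 → [0,-4,-5,-6]
  r3 -= 1·r0 → [0,3,2,6]
  r2 -= -4·r1 → [0,0,-1,2]
  r3 -= 3·r1 → [0,0,-1,0]
  r3 -= 1·r2 → [0,0,0,-2]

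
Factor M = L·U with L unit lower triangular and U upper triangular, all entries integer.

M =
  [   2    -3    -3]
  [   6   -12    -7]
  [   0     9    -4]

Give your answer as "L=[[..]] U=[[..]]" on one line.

L=[[1,0,0],[3,1,0],[0,-3,1]] U=[[2,-3,-3],[0,-3,2],[0,0,2]]

  row1 -= 3·row0 → [0,-3,2]
  row2 -= 0·row0 → [0,9,-4]
  row2 -= -3·row1 → [0,0,2]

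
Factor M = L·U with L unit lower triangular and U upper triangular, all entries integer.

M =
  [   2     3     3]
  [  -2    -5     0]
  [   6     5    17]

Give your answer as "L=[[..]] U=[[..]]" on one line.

L=[[1,0,0],[-1,1,0],[3,2,1]] U=[[2,3,3],[0,-2,3],[0,0,2]]

  R1 -= -1·R0 → [0,-2,3]
  R2 -= 3·R0 → [0,-4,8]
  R2 -= 2·R1 → [0,0,2]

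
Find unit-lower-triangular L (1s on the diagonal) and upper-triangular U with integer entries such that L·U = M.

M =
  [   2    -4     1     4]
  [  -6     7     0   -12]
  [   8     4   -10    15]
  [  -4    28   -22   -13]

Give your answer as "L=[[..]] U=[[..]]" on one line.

  R1 -= -3·R0 → [0,-5,3,0]
  R2 -= 4·R0 → [0,20,-14,-1]
  R3 -= -2·R0 → [0,20,-20,-5]
  R2 -= -4·R1 → [0,0,-2,-1]
  R3 -= -4·R1 → [0,0,-8,-5]
  R3 -= 4·R2 → [0,0,0,-1]

L=[[1,0,0,0],[-3,1,0,0],[4,-4,1,0],[-2,-4,4,1]] U=[[2,-4,1,4],[0,-5,3,0],[0,0,-2,-1],[0,0,0,-1]]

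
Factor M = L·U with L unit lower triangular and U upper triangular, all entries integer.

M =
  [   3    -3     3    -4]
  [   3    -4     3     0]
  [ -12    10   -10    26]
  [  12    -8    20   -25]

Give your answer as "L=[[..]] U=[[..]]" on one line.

L=[[1,0,0,0],[1,1,0,0],[-4,2,1,0],[4,-4,4,1]] U=[[3,-3,3,-4],[0,-1,0,4],[0,0,2,2],[0,0,0,-1]]

  R1 -= 1·R0 → [0,-1,0,4]
  R2 -= -4·R0 → [0,-2,2,10]
  R3 -= 4·R0 → [0,4,8,-9]
  R2 -= 2·R1 → [0,0,2,2]
  R3 -= -4·R1 → [0,0,8,7]
  R3 -= 4·R2 → [0,0,0,-1]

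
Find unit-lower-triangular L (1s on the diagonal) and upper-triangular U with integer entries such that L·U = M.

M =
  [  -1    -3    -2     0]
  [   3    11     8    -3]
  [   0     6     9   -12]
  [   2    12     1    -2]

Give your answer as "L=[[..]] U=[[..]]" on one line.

L=[[1,0,0,0],[-3,1,0,0],[0,3,1,0],[-2,3,-3,1]] U=[[-1,-3,-2,0],[0,2,2,-3],[0,0,3,-3],[0,0,0,-2]]

  r1 -= -3·r0 → [0,2,2,-3]
  r2 -= 0·r0 → [0,6,9,-12]
  r3 -= -2·r0 → [0,6,-3,-2]
  r2 -= 3·r1 → [0,0,3,-3]
  r3 -= 3·r1 → [0,0,-9,7]
  r3 -= -3·r2 → [0,0,0,-2]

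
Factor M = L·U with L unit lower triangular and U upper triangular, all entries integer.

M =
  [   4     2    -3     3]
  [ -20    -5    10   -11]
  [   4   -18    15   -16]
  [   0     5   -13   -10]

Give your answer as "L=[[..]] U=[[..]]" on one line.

L=[[1,0,0,0],[-5,1,0,0],[1,-4,1,0],[0,1,4,1]] U=[[4,2,-3,3],[0,5,-5,4],[0,0,-2,-3],[0,0,0,-2]]

  row1 -= -5·row0 → [0,5,-5,4]
  row2 -= 1·row0 → [0,-20,18,-19]
  row3 -= 0·row0 → [0,5,-13,-10]
  row2 -= -4·row1 → [0,0,-2,-3]
  row3 -= 1·row1 → [0,0,-8,-14]
  row3 -= 4·row2 → [0,0,0,-2]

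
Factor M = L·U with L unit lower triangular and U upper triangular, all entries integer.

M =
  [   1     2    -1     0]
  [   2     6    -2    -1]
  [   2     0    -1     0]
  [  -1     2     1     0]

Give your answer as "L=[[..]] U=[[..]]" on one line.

  R1 -= 2·R0 → [0,2,0,-1]
  R2 -= 2·R0 → [0,-4,1,0]
  R3 -= -1·R0 → [0,4,0,0]
  R2 -= -2·R1 → [0,0,1,-2]
  R3 -= 2·R1 → [0,0,0,2]
  R3 -= 0·R2 → [0,0,0,2]

L=[[1,0,0,0],[2,1,0,0],[2,-2,1,0],[-1,2,0,1]] U=[[1,2,-1,0],[0,2,0,-1],[0,0,1,-2],[0,0,0,2]]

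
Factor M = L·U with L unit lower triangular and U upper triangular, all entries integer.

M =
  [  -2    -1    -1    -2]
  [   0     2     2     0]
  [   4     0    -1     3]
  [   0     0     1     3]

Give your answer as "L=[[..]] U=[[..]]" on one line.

L=[[1,0,0,0],[0,1,0,0],[-2,-1,1,0],[0,0,-1,1]] U=[[-2,-1,-1,-2],[0,2,2,0],[0,0,-1,-1],[0,0,0,2]]

  row1 -= 0·row0 → [0,2,2,0]
  row2 -= -2·row0 → [0,-2,-3,-1]
  row3 -= 0·row0 → [0,0,1,3]
  row2 -= -1·row1 → [0,0,-1,-1]
  row3 -= 0·row1 → [0,0,1,3]
  row3 -= -1·row2 → [0,0,0,2]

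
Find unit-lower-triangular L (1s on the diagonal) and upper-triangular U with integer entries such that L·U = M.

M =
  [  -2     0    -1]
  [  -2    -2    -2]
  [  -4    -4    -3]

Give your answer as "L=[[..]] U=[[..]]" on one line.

L=[[1,0,0],[1,1,0],[2,2,1]] U=[[-2,0,-1],[0,-2,-1],[0,0,1]]

  R1 -= 1·R0 → [0,-2,-1]
  R2 -= 2·R0 → [0,-4,-1]
  R2 -= 2·R1 → [0,0,1]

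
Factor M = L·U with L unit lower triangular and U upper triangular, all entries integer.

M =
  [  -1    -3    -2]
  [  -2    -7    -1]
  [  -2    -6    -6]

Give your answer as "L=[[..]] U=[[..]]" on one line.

L=[[1,0,0],[2,1,0],[2,0,1]] U=[[-1,-3,-2],[0,-1,3],[0,0,-2]]

  R1 -= 2·R0 → [0,-1,3]
  R2 -= 2·R0 → [0,0,-2]
  R2 -= 0·R1 → [0,0,-2]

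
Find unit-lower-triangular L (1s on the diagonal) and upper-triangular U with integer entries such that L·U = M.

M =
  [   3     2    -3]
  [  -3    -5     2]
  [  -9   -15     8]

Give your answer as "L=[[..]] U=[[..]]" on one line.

L=[[1,0,0],[-1,1,0],[-3,3,1]] U=[[3,2,-3],[0,-3,-1],[0,0,2]]

  row1 -= -1·row0 → [0,-3,-1]
  row2 -= -3·row0 → [0,-9,-1]
  row2 -= 3·row1 → [0,0,2]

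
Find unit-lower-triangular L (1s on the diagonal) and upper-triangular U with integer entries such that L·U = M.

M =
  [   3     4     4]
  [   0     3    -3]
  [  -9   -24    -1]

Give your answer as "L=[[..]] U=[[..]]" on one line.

L=[[1,0,0],[0,1,0],[-3,-4,1]] U=[[3,4,4],[0,3,-3],[0,0,-1]]

  R1 -= 0·R0 → [0,3,-3]
  R2 -= -3·R0 → [0,-12,11]
  R2 -= -4·R1 → [0,0,-1]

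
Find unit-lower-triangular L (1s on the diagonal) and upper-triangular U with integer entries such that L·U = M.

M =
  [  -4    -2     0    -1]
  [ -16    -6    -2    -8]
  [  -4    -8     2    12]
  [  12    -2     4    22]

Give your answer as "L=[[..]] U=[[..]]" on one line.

  r1 -= 4·r0 → [0,2,-2,-4]
  r2 -= 1·r0 → [0,-6,2,13]
  r3 -= -3·r0 → [0,-8,4,19]
  r2 -= -3·r1 → [0,0,-4,1]
  r3 -= -4·r1 → [0,0,-4,3]
  r3 -= 1·r2 → [0,0,0,2]

L=[[1,0,0,0],[4,1,0,0],[1,-3,1,0],[-3,-4,1,1]] U=[[-4,-2,0,-1],[0,2,-2,-4],[0,0,-4,1],[0,0,0,2]]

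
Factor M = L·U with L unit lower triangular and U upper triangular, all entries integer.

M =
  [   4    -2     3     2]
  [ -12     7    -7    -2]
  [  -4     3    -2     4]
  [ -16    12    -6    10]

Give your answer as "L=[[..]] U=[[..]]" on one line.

  r1 -= -3·r0 → [0,1,2,4]
  r2 -= -1·r0 → [0,1,1,6]
  r3 -= -4·r0 → [0,4,6,18]
  r2 -= 1·r1 → [0,0,-1,2]
  r3 -= 4·r1 → [0,0,-2,2]
  r3 -= 2·r2 → [0,0,0,-2]

L=[[1,0,0,0],[-3,1,0,0],[-1,1,1,0],[-4,4,2,1]] U=[[4,-2,3,2],[0,1,2,4],[0,0,-1,2],[0,0,0,-2]]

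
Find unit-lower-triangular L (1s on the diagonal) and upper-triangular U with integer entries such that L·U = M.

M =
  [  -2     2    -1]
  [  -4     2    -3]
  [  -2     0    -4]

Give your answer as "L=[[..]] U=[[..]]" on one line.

  R1 -= 2·R0 → [0,-2,-1]
  R2 -= 1·R0 → [0,-2,-3]
  R2 -= 1·R1 → [0,0,-2]

L=[[1,0,0],[2,1,0],[1,1,1]] U=[[-2,2,-1],[0,-2,-1],[0,0,-2]]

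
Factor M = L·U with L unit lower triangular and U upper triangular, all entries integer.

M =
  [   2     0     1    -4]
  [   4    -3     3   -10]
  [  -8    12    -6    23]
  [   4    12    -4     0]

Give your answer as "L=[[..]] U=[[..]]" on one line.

L=[[1,0,0,0],[2,1,0,0],[-4,-4,1,0],[2,-4,-1,1]] U=[[2,0,1,-4],[0,-3,1,-2],[0,0,2,-1],[0,0,0,-1]]

  R1 -= 2·R0 → [0,-3,1,-2]
  R2 -= -4·R0 → [0,12,-2,7]
  R3 -= 2·R0 → [0,12,-6,8]
  R2 -= -4·R1 → [0,0,2,-1]
  R3 -= -4·R1 → [0,0,-2,0]
  R3 -= -1·R2 → [0,0,0,-1]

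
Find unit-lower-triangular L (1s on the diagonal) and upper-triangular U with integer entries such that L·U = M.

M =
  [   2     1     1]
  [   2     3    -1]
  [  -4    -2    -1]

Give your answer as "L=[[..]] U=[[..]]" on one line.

  row1 -= 1·row0 → [0,2,-2]
  row2 -= -2·row0 → [0,0,1]
  row2 -= 0·row1 → [0,0,1]

L=[[1,0,0],[1,1,0],[-2,0,1]] U=[[2,1,1],[0,2,-2],[0,0,1]]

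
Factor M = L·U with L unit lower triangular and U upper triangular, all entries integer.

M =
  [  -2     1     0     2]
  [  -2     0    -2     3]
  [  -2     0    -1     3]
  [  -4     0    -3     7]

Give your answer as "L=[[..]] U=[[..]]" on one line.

L=[[1,0,0,0],[1,1,0,0],[1,1,1,0],[2,2,1,1]] U=[[-2,1,0,2],[0,-1,-2,1],[0,0,1,0],[0,0,0,1]]

  r1 -= 1·r0 → [0,-1,-2,1]
  r2 -= 1·r0 → [0,-1,-1,1]
  r3 -= 2·r0 → [0,-2,-3,3]
  r2 -= 1·r1 → [0,0,1,0]
  r3 -= 2·r1 → [0,0,1,1]
  r3 -= 1·r2 → [0,0,0,1]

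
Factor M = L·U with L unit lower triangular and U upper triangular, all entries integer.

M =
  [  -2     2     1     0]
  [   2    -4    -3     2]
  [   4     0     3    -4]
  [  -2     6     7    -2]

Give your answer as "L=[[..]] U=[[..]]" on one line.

  R1 -= -1·R0 → [0,-2,-2,2]
  R2 -= -2·R0 → [0,4,5,-4]
  R3 -= 1·R0 → [0,4,6,-2]
  R2 -= -2·R1 → [0,0,1,0]
  R3 -= -2·R1 → [0,0,2,2]
  R3 -= 2·R2 → [0,0,0,2]

L=[[1,0,0,0],[-1,1,0,0],[-2,-2,1,0],[1,-2,2,1]] U=[[-2,2,1,0],[0,-2,-2,2],[0,0,1,0],[0,0,0,2]]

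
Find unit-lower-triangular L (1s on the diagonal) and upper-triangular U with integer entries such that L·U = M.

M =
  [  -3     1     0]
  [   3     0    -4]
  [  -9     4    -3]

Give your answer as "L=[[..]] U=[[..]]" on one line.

L=[[1,0,0],[-1,1,0],[3,1,1]] U=[[-3,1,0],[0,1,-4],[0,0,1]]

  r1 -= -1·r0 → [0,1,-4]
  r2 -= 3·r0 → [0,1,-3]
  r2 -= 1·r1 → [0,0,1]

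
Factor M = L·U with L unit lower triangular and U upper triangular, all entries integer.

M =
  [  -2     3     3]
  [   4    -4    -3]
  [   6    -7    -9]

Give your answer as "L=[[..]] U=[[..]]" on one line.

  r1 -= -2·r0 → [0,2,3]
  r2 -= -3·r0 → [0,2,0]
  r2 -= 1·r1 → [0,0,-3]

L=[[1,0,0],[-2,1,0],[-3,1,1]] U=[[-2,3,3],[0,2,3],[0,0,-3]]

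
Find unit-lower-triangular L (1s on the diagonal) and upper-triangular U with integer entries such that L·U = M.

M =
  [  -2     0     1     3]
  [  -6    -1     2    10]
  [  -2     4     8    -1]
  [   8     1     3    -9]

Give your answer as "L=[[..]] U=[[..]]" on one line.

  r1 -= 3·r0 → [0,-1,-1,1]
  r2 -= 1·r0 → [0,4,7,-4]
  r3 -= -4·r0 → [0,1,7,3]
  r2 -= -4·r1 → [0,0,3,0]
  r3 -= -1·r1 → [0,0,6,4]
  r3 -= 2·r2 → [0,0,0,4]

L=[[1,0,0,0],[3,1,0,0],[1,-4,1,0],[-4,-1,2,1]] U=[[-2,0,1,3],[0,-1,-1,1],[0,0,3,0],[0,0,0,4]]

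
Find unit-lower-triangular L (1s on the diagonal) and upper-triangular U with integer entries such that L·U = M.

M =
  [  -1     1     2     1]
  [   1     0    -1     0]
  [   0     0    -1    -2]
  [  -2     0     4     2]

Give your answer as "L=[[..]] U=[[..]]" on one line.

  r1 -= -1·r0 → [0,1,1,1]
  r2 -= 0·r0 → [0,0,-1,-2]
  r3 -= 2·r0 → [0,-2,0,0]
  r2 -= 0·r1 → [0,0,-1,-2]
  r3 -= -2·r1 → [0,0,2,2]
  r3 -= -2·r2 → [0,0,0,-2]

L=[[1,0,0,0],[-1,1,0,0],[0,0,1,0],[2,-2,-2,1]] U=[[-1,1,2,1],[0,1,1,1],[0,0,-1,-2],[0,0,0,-2]]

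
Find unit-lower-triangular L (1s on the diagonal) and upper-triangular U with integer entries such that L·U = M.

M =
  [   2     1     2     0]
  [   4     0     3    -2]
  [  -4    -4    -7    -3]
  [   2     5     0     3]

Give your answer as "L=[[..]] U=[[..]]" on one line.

L=[[1,0,0,0],[2,1,0,0],[-2,1,1,0],[1,-2,2,1]] U=[[2,1,2,0],[0,-2,-1,-2],[0,0,-2,-1],[0,0,0,1]]

  R1 -= 2·R0 → [0,-2,-1,-2]
  R2 -= -2·R0 → [0,-2,-3,-3]
  R3 -= 1·R0 → [0,4,-2,3]
  R2 -= 1·R1 → [0,0,-2,-1]
  R3 -= -2·R1 → [0,0,-4,-1]
  R3 -= 2·R2 → [0,0,0,1]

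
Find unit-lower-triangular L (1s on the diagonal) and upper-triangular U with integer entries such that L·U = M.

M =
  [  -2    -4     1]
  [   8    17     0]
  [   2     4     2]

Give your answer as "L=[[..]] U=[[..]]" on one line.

L=[[1,0,0],[-4,1,0],[-1,0,1]] U=[[-2,-4,1],[0,1,4],[0,0,3]]

  r1 -= -4·r0 → [0,1,4]
  r2 -= -1·r0 → [0,0,3]
  r2 -= 0·r1 → [0,0,3]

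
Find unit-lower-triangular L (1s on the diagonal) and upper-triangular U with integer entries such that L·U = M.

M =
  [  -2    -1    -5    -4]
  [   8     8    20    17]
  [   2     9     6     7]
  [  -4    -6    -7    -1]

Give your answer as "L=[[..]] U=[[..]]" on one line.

L=[[1,0,0,0],[-4,1,0,0],[-1,2,1,0],[2,-1,3,1]] U=[[-2,-1,-5,-4],[0,4,0,1],[0,0,1,1],[0,0,0,5]]

  R1 -= -4·R0 → [0,4,0,1]
  R2 -= -1·R0 → [0,8,1,3]
  R3 -= 2·R0 → [0,-4,3,7]
  R2 -= 2·R1 → [0,0,1,1]
  R3 -= -1·R1 → [0,0,3,8]
  R3 -= 3·R2 → [0,0,0,5]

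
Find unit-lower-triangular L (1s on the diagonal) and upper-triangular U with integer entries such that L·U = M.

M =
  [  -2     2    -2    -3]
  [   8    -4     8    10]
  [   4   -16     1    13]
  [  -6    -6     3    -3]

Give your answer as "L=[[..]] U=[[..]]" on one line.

L=[[1,0,0,0],[-4,1,0,0],[-2,-3,1,0],[3,-3,-3,1]] U=[[-2,2,-2,-3],[0,4,0,-2],[0,0,-3,1],[0,0,0,3]]

  row1 -= -4·row0 → [0,4,0,-2]
  row2 -= -2·row0 → [0,-12,-3,7]
  row3 -= 3·row0 → [0,-12,9,6]
  row2 -= -3·row1 → [0,0,-3,1]
  row3 -= -3·row1 → [0,0,9,0]
  row3 -= -3·row2 → [0,0,0,3]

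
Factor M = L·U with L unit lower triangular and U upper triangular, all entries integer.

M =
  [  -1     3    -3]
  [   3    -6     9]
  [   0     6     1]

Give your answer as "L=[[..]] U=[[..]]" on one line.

  R1 -= -3·R0 → [0,3,0]
  R2 -= 0·R0 → [0,6,1]
  R2 -= 2·R1 → [0,0,1]

L=[[1,0,0],[-3,1,0],[0,2,1]] U=[[-1,3,-3],[0,3,0],[0,0,1]]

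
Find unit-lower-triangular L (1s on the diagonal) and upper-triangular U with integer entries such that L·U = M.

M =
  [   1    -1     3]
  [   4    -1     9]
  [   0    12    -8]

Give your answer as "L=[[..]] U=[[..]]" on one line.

  row1 -= 4·row0 → [0,3,-3]
  row2 -= 0·row0 → [0,12,-8]
  row2 -= 4·row1 → [0,0,4]

L=[[1,0,0],[4,1,0],[0,4,1]] U=[[1,-1,3],[0,3,-3],[0,0,4]]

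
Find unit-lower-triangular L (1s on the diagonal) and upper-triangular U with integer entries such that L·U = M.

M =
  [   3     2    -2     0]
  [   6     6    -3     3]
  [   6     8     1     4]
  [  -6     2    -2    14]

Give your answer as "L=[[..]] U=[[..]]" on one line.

L=[[1,0,0,0],[2,1,0,0],[2,2,1,0],[-2,3,-3,1]] U=[[3,2,-2,0],[0,2,1,3],[0,0,3,-2],[0,0,0,-1]]

  row1 -= 2·row0 → [0,2,1,3]
  row2 -= 2·row0 → [0,4,5,4]
  row3 -= -2·row0 → [0,6,-6,14]
  row2 -= 2·row1 → [0,0,3,-2]
  row3 -= 3·row1 → [0,0,-9,5]
  row3 -= -3·row2 → [0,0,0,-1]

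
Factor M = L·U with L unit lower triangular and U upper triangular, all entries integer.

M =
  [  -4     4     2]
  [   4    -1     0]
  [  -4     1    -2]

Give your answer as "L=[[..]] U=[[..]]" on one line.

L=[[1,0,0],[-1,1,0],[1,-1,1]] U=[[-4,4,2],[0,3,2],[0,0,-2]]

  r1 -= -1·r0 → [0,3,2]
  r2 -= 1·r0 → [0,-3,-4]
  r2 -= -1·r1 → [0,0,-2]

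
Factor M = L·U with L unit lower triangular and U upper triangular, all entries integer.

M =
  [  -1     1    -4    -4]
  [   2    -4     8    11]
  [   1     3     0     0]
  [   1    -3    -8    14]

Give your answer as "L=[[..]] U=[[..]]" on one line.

L=[[1,0,0,0],[-2,1,0,0],[-1,-2,1,0],[-1,1,3,1]] U=[[-1,1,-4,-4],[0,-2,0,3],[0,0,-4,2],[0,0,0,1]]

  r1 -= -2·r0 → [0,-2,0,3]
  r2 -= -1·r0 → [0,4,-4,-4]
  r3 -= -1·r0 → [0,-2,-12,10]
  r2 -= -2·r1 → [0,0,-4,2]
  r3 -= 1·r1 → [0,0,-12,7]
  r3 -= 3·r2 → [0,0,0,1]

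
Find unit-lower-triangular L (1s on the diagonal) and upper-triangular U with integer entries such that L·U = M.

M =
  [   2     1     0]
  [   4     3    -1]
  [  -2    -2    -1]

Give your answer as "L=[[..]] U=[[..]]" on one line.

L=[[1,0,0],[2,1,0],[-1,-1,1]] U=[[2,1,0],[0,1,-1],[0,0,-2]]

  r1 -= 2·r0 → [0,1,-1]
  r2 -= -1·r0 → [0,-1,-1]
  r2 -= -1·r1 → [0,0,-2]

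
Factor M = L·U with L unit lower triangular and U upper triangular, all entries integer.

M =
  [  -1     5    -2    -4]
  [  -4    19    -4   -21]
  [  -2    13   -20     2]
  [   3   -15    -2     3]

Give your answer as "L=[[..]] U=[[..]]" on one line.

  R1 -= 4·R0 → [0,-1,4,-5]
  R2 -= 2·R0 → [0,3,-16,10]
  R3 -= -3·R0 → [0,0,-8,-9]
  R2 -= -3·R1 → [0,0,-4,-5]
  R3 -= 0·R1 → [0,0,-8,-9]
  R3 -= 2·R2 → [0,0,0,1]

L=[[1,0,0,0],[4,1,0,0],[2,-3,1,0],[-3,0,2,1]] U=[[-1,5,-2,-4],[0,-1,4,-5],[0,0,-4,-5],[0,0,0,1]]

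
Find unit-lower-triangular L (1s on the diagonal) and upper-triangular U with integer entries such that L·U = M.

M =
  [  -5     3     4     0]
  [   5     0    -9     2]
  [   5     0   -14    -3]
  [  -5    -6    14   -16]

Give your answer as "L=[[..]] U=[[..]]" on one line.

L=[[1,0,0,0],[-1,1,0,0],[-1,1,1,0],[1,-3,1,1]] U=[[-5,3,4,0],[0,3,-5,2],[0,0,-5,-5],[0,0,0,-5]]

  row1 -= -1·row0 → [0,3,-5,2]
  row2 -= -1·row0 → [0,3,-10,-3]
  row3 -= 1·row0 → [0,-9,10,-16]
  row2 -= 1·row1 → [0,0,-5,-5]
  row3 -= -3·row1 → [0,0,-5,-10]
  row3 -= 1·row2 → [0,0,0,-5]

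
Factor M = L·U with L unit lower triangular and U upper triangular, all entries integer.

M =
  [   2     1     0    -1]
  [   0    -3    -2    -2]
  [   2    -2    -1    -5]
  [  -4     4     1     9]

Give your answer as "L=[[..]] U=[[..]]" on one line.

  r1 -= 0·r0 → [0,-3,-2,-2]
  r2 -= 1·r0 → [0,-3,-1,-4]
  r3 -= -2·r0 → [0,6,1,7]
  r2 -= 1·r1 → [0,0,1,-2]
  r3 -= -2·r1 → [0,0,-3,3]
  r3 -= -3·r2 → [0,0,0,-3]

L=[[1,0,0,0],[0,1,0,0],[1,1,1,0],[-2,-2,-3,1]] U=[[2,1,0,-1],[0,-3,-2,-2],[0,0,1,-2],[0,0,0,-3]]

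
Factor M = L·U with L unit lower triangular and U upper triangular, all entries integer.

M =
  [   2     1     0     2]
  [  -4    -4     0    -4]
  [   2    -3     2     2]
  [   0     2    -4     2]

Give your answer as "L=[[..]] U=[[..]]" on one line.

L=[[1,0,0,0],[-2,1,0,0],[1,2,1,0],[0,-1,-2,1]] U=[[2,1,0,2],[0,-2,0,0],[0,0,2,0],[0,0,0,2]]

  R1 -= -2·R0 → [0,-2,0,0]
  R2 -= 1·R0 → [0,-4,2,0]
  R3 -= 0·R0 → [0,2,-4,2]
  R2 -= 2·R1 → [0,0,2,0]
  R3 -= -1·R1 → [0,0,-4,2]
  R3 -= -2·R2 → [0,0,0,2]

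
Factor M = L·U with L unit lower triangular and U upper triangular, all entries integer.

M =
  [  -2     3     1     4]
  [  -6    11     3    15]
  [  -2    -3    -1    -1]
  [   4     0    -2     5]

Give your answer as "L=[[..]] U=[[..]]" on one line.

  R1 -= 3·R0 → [0,2,0,3]
  R2 -= 1·R0 → [0,-6,-2,-5]
  R3 -= -2·R0 → [0,6,0,13]
  R2 -= -3·R1 → [0,0,-2,4]
  R3 -= 3·R1 → [0,0,0,4]
  R3 -= 0·R2 → [0,0,0,4]

L=[[1,0,0,0],[3,1,0,0],[1,-3,1,0],[-2,3,0,1]] U=[[-2,3,1,4],[0,2,0,3],[0,0,-2,4],[0,0,0,4]]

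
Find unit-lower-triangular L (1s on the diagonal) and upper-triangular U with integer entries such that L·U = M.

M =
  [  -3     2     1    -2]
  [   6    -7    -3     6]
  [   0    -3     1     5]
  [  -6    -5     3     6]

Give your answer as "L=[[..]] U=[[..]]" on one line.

L=[[1,0,0,0],[-2,1,0,0],[0,1,1,0],[2,3,2,1]] U=[[-3,2,1,-2],[0,-3,-1,2],[0,0,2,3],[0,0,0,-2]]

  row1 -= -2·row0 → [0,-3,-1,2]
  row2 -= 0·row0 → [0,-3,1,5]
  row3 -= 2·row0 → [0,-9,1,10]
  row2 -= 1·row1 → [0,0,2,3]
  row3 -= 3·row1 → [0,0,4,4]
  row3 -= 2·row2 → [0,0,0,-2]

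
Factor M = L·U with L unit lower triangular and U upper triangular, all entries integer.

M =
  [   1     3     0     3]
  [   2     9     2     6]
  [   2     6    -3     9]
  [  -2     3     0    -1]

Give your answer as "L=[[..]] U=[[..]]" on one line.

  R1 -= 2·R0 → [0,3,2,0]
  R2 -= 2·R0 → [0,0,-3,3]
  R3 -= -2·R0 → [0,9,0,5]
  R2 -= 0·R1 → [0,0,-3,3]
  R3 -= 3·R1 → [0,0,-6,5]
  R3 -= 2·R2 → [0,0,0,-1]

L=[[1,0,0,0],[2,1,0,0],[2,0,1,0],[-2,3,2,1]] U=[[1,3,0,3],[0,3,2,0],[0,0,-3,3],[0,0,0,-1]]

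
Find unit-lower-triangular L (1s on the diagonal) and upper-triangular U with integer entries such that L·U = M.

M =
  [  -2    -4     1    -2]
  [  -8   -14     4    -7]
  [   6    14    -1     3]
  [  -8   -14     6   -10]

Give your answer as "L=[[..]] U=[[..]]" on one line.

L=[[1,0,0,0],[4,1,0,0],[-3,1,1,0],[4,1,1,1]] U=[[-2,-4,1,-2],[0,2,0,1],[0,0,2,-4],[0,0,0,1]]

  r1 -= 4·r0 → [0,2,0,1]
  r2 -= -3·r0 → [0,2,2,-3]
  r3 -= 4·r0 → [0,2,2,-2]
  r2 -= 1·r1 → [0,0,2,-4]
  r3 -= 1·r1 → [0,0,2,-3]
  r3 -= 1·r2 → [0,0,0,1]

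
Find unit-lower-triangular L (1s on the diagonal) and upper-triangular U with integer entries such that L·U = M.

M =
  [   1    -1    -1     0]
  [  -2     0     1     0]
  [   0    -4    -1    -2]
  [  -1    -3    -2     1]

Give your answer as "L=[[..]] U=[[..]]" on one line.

  R1 -= -2·R0 → [0,-2,-1,0]
  R2 -= 0·R0 → [0,-4,-1,-2]
  R3 -= -1·R0 → [0,-4,-3,1]
  R2 -= 2·R1 → [0,0,1,-2]
  R3 -= 2·R1 → [0,0,-1,1]
  R3 -= -1·R2 → [0,0,0,-1]

L=[[1,0,0,0],[-2,1,0,0],[0,2,1,0],[-1,2,-1,1]] U=[[1,-1,-1,0],[0,-2,-1,0],[0,0,1,-2],[0,0,0,-1]]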